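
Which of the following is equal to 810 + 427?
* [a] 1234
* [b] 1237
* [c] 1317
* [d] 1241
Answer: b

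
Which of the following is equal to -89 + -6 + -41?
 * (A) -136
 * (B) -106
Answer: A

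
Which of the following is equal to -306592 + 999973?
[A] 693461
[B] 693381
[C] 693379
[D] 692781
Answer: B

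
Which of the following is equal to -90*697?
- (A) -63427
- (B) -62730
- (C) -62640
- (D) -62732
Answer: B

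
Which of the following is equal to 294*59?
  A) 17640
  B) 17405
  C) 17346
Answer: C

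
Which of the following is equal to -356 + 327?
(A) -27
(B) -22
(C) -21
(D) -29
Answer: D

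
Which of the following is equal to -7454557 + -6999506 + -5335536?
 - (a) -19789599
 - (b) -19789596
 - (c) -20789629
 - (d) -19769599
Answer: a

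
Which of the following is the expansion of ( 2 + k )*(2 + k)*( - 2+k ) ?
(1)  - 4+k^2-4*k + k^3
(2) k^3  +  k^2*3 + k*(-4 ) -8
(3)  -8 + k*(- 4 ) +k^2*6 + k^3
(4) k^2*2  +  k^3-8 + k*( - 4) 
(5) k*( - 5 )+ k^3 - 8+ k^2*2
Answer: 4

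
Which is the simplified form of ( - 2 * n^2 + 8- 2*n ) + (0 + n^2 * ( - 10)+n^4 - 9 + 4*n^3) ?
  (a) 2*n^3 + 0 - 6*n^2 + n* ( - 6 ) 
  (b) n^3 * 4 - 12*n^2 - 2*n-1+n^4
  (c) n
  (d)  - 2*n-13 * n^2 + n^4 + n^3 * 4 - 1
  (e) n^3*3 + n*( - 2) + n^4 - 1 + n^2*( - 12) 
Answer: b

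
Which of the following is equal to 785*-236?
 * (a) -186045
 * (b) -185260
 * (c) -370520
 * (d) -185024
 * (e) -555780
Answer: b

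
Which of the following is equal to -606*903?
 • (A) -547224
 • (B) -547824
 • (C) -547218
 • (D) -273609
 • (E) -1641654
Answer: C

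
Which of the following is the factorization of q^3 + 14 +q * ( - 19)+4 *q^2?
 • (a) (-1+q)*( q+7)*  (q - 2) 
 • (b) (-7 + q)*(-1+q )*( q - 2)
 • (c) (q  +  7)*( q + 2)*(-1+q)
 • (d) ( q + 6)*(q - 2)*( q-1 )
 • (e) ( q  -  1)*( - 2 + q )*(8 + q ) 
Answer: a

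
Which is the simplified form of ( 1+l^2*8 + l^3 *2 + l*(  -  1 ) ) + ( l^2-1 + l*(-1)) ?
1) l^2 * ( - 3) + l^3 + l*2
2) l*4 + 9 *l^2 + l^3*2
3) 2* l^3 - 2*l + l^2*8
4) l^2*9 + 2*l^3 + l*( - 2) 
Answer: 4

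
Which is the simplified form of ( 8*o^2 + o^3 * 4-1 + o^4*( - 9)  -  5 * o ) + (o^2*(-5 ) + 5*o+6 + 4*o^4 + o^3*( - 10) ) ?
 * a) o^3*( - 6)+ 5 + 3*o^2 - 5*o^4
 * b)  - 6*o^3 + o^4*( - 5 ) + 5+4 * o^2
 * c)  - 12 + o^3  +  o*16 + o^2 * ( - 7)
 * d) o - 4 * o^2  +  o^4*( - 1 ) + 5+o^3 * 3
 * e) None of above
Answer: a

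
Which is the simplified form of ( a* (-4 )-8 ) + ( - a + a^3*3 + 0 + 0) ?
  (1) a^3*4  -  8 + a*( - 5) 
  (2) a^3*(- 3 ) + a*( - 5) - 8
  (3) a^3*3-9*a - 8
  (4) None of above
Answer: 4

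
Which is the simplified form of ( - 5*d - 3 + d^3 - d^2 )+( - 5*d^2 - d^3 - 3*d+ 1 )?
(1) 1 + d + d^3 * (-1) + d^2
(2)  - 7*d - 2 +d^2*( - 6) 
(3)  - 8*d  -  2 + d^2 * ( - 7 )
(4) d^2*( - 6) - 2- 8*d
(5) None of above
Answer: 4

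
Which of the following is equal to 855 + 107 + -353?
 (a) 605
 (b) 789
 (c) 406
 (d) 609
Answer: d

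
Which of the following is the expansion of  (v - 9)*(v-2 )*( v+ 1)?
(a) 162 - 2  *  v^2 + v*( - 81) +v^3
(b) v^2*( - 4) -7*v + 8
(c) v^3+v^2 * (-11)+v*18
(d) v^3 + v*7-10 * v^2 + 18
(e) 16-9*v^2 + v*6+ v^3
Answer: d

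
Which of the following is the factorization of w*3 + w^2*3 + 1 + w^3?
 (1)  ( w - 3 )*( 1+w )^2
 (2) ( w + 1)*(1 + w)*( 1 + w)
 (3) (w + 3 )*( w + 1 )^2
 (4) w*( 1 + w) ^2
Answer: 2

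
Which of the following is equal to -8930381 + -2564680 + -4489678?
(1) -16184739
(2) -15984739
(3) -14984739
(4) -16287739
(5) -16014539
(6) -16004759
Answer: 2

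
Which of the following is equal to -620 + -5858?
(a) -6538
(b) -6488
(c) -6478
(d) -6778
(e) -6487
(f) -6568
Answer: c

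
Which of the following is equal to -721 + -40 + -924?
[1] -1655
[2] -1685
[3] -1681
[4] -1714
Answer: 2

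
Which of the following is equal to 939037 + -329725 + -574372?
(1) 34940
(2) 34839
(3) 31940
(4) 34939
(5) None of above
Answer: 1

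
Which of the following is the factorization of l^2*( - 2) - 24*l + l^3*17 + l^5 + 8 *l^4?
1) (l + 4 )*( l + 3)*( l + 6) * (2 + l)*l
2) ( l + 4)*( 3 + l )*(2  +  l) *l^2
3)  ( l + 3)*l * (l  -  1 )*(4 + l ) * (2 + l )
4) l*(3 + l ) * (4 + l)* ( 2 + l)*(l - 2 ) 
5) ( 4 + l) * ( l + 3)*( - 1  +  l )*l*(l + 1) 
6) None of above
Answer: 3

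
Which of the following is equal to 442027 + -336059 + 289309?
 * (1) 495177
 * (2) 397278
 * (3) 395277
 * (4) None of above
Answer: 3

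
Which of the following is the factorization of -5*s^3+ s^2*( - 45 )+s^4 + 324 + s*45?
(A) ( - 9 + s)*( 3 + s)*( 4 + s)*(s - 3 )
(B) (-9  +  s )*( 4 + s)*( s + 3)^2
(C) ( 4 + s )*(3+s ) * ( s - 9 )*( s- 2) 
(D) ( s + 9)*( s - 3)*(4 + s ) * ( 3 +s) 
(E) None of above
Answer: A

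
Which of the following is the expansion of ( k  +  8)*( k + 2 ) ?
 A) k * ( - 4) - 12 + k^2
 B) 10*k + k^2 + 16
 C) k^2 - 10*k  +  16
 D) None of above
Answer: B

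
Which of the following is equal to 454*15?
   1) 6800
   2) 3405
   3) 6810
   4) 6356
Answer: 3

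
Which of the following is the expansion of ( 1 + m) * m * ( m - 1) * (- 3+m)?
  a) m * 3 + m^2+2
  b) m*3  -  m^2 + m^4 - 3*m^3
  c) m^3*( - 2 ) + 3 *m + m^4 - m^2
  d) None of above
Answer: b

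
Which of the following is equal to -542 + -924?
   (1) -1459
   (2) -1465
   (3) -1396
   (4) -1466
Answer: 4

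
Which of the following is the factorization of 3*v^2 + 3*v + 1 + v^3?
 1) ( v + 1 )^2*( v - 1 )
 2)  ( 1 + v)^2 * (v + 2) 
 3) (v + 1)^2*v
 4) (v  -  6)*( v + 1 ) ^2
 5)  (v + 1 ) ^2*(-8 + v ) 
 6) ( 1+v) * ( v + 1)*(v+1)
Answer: 6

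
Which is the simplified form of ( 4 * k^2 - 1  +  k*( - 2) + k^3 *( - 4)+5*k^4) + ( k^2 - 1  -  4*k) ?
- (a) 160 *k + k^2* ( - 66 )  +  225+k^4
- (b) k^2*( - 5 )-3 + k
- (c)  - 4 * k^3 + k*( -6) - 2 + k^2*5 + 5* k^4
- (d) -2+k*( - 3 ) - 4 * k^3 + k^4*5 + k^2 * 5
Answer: c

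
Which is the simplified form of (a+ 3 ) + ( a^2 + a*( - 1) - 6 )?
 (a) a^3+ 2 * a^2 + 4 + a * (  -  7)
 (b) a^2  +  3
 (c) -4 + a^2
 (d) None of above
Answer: d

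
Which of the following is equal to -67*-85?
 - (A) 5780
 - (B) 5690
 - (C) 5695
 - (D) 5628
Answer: C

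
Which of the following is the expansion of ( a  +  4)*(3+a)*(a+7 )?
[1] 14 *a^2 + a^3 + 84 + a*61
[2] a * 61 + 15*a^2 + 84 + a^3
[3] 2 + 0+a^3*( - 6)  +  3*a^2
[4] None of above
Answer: 1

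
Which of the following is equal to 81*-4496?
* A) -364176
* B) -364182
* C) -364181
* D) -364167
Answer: A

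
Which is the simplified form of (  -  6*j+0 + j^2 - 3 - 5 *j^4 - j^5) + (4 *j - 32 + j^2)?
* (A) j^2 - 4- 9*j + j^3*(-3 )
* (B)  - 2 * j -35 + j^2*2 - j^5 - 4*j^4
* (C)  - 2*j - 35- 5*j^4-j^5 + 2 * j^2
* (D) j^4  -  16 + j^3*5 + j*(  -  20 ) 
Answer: C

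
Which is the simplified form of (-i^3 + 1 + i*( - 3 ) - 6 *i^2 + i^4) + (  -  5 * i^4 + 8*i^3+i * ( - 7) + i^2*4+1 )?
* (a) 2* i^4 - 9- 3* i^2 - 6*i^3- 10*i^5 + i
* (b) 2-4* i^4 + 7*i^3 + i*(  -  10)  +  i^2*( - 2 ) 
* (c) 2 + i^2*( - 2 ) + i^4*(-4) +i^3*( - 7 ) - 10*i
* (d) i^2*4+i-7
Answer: b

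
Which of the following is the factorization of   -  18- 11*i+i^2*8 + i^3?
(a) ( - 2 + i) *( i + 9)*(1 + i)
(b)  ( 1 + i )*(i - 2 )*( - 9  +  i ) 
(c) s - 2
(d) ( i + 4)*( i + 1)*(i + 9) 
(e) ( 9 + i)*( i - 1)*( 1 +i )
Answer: a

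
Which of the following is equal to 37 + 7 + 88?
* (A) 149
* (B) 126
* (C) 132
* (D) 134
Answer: C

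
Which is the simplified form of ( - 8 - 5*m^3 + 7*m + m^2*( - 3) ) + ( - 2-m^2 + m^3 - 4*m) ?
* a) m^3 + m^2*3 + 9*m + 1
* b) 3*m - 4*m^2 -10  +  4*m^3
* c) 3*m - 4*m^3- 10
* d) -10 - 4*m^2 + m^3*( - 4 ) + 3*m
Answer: d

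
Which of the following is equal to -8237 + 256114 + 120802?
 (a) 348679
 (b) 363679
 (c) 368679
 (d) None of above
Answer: c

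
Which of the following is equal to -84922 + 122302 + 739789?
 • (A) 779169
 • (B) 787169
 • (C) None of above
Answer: C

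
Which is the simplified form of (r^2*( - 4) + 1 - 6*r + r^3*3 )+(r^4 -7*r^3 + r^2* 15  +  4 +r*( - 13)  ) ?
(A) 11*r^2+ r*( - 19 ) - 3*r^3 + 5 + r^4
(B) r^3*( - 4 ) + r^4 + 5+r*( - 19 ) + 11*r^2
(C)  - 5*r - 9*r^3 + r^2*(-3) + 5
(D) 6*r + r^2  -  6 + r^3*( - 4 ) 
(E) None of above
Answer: B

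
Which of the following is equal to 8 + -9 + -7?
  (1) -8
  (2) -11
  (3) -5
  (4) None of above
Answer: 1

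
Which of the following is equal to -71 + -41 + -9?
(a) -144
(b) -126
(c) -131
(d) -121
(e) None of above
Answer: d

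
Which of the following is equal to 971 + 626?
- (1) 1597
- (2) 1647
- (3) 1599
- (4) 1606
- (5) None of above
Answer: 1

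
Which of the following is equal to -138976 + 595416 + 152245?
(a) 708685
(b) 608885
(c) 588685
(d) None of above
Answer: d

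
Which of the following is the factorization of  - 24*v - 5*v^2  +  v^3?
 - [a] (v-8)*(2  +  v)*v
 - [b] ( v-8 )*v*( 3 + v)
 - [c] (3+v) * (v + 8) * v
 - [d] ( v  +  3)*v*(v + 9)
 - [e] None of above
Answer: b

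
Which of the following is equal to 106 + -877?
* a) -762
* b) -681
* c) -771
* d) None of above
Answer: c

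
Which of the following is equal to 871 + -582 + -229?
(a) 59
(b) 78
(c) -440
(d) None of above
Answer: d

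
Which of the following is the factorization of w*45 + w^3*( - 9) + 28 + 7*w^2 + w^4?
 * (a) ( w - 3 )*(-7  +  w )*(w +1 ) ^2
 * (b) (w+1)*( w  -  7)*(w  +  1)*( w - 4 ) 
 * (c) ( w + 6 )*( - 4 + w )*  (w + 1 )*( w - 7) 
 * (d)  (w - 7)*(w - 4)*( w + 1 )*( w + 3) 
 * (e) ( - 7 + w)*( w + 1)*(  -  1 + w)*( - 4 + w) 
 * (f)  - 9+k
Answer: b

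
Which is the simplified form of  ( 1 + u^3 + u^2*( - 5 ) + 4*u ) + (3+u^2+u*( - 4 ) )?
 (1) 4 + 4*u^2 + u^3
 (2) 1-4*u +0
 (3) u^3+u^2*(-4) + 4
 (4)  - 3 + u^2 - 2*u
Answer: 3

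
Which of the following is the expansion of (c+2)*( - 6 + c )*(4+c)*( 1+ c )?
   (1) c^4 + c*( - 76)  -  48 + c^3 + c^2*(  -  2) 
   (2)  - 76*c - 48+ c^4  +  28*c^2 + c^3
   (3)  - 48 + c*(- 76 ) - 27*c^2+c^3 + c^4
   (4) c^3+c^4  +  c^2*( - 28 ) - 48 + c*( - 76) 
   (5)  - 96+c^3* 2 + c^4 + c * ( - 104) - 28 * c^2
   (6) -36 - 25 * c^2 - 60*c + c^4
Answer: 4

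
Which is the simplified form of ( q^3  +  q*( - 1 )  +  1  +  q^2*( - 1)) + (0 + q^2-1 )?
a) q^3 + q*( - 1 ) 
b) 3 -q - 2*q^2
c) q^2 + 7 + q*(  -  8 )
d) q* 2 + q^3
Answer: a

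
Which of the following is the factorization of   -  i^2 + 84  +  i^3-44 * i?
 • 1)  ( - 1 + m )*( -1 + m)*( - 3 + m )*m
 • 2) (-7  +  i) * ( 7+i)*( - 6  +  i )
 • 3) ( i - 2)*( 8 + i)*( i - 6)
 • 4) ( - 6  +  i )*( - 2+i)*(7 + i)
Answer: 4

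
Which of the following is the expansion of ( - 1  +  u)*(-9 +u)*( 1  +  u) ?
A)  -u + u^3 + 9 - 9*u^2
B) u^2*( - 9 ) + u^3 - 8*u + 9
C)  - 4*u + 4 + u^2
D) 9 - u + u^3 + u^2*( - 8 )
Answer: A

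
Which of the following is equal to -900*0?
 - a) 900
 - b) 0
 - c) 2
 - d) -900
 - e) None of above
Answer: b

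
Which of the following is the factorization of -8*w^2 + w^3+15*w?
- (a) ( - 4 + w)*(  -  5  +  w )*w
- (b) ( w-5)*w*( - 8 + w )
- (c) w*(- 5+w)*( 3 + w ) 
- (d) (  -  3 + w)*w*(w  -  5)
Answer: d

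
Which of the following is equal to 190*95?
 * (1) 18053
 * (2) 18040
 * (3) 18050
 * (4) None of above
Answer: 3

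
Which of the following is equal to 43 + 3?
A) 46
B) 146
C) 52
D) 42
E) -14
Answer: A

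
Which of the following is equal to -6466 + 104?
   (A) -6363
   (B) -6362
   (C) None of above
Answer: B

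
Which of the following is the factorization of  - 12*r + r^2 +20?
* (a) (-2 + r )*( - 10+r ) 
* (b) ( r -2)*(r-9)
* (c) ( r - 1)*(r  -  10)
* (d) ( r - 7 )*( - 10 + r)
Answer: a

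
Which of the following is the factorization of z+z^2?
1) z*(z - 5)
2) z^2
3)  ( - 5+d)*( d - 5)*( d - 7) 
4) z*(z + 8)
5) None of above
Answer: 5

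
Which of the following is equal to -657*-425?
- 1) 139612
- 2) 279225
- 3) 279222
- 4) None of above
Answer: 2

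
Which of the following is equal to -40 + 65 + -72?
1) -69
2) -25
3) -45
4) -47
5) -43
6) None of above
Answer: 4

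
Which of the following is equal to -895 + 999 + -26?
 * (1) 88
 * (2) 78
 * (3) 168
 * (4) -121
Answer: 2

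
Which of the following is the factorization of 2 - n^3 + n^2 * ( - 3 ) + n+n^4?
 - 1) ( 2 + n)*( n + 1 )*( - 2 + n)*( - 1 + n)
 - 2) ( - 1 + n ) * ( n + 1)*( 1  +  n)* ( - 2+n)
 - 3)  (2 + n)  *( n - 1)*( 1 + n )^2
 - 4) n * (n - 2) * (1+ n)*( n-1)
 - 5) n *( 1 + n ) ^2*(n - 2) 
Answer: 2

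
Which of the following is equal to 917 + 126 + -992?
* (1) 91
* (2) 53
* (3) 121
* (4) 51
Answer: 4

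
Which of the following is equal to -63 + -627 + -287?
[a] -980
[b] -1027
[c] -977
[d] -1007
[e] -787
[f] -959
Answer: c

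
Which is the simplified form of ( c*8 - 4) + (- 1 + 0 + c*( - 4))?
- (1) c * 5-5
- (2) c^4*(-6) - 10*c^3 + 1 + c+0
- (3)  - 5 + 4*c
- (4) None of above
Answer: 3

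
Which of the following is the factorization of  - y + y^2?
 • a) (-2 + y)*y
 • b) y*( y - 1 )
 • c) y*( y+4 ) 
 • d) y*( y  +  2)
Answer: b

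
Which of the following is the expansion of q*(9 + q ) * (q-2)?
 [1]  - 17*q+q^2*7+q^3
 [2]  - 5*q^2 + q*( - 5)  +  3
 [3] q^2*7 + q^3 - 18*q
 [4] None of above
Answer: 3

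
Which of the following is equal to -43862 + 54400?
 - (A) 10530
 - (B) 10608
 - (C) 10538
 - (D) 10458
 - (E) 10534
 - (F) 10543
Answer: C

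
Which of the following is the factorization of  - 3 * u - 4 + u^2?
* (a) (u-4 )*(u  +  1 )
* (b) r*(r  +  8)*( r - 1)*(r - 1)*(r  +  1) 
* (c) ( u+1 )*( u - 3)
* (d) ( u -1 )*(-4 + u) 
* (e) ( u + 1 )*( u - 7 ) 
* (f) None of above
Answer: a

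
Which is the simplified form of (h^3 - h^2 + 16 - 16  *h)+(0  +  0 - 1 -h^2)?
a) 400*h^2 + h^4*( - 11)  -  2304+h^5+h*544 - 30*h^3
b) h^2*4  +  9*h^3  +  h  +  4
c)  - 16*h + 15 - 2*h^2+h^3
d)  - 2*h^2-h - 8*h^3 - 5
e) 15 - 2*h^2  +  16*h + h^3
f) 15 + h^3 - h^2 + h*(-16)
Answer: c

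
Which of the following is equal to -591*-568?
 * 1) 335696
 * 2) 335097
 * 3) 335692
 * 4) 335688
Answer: 4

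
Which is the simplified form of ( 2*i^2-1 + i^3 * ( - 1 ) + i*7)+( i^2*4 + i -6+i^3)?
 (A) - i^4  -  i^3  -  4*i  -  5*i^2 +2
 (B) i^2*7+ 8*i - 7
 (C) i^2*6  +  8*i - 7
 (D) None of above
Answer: C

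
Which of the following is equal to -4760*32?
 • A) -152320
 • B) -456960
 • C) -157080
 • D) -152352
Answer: A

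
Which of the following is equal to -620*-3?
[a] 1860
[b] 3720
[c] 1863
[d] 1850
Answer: a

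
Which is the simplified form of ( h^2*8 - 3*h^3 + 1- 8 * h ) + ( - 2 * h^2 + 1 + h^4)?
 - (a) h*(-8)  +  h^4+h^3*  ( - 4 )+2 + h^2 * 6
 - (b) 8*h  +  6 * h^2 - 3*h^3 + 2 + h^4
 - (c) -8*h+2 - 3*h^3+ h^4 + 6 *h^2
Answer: c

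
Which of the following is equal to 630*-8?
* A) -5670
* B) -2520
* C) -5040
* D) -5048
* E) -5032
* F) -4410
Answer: C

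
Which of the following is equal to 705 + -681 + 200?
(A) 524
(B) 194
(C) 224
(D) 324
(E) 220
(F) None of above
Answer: C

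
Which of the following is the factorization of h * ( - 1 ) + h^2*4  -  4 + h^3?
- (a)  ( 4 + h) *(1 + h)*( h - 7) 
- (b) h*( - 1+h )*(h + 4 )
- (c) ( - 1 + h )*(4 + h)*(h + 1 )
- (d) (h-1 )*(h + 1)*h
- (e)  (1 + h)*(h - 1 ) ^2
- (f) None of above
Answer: c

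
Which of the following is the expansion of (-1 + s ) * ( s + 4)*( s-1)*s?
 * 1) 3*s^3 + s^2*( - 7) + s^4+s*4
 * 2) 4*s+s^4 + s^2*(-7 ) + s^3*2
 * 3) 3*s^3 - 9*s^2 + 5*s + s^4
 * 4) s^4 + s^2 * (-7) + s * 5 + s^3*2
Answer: 2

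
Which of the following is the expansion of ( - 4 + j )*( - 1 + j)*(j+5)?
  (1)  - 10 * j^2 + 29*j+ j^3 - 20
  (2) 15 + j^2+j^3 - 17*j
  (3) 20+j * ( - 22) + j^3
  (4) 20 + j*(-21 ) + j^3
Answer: 4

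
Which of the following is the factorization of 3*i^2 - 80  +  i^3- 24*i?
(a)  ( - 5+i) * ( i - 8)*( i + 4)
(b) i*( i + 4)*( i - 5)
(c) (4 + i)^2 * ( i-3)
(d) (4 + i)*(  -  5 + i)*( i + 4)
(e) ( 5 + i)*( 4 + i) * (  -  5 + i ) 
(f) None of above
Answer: d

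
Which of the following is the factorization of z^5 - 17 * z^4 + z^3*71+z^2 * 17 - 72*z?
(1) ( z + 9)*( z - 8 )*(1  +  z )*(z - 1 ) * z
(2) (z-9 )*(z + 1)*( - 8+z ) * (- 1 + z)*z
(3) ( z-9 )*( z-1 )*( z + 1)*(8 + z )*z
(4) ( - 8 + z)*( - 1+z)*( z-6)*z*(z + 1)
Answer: 2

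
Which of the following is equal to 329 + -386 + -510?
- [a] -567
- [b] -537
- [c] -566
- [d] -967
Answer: a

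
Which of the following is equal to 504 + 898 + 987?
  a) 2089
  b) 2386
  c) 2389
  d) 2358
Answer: c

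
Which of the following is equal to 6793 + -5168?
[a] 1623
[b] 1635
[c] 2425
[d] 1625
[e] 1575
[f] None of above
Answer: d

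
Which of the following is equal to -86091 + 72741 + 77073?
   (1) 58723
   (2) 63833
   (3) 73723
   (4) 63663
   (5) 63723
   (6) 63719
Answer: 5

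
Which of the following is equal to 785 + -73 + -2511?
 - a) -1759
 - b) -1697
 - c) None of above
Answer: c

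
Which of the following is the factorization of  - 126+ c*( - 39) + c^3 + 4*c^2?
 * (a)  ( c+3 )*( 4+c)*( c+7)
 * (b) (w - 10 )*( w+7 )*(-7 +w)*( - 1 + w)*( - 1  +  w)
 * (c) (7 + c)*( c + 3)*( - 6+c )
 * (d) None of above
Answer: c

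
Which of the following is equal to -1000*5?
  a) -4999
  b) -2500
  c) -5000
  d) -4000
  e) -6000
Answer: c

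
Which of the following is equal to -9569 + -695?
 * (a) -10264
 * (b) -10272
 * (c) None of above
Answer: a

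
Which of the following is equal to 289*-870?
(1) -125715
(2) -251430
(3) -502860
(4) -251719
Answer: 2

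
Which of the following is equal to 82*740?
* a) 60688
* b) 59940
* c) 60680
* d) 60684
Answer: c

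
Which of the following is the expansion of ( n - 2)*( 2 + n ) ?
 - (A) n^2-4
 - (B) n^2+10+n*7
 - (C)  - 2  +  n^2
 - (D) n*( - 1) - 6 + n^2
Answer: A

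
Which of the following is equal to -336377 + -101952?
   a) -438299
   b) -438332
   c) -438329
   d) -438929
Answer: c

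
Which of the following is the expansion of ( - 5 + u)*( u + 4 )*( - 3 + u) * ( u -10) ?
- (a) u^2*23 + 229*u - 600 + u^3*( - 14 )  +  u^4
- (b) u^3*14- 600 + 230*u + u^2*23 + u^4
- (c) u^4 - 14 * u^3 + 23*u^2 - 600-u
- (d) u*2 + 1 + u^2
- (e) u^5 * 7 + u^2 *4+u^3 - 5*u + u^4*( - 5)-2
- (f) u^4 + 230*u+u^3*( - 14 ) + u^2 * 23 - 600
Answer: f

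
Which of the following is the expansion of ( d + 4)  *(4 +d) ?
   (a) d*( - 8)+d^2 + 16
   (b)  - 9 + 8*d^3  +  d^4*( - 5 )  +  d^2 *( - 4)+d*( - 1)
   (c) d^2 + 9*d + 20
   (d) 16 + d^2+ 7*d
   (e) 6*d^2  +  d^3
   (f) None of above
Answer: f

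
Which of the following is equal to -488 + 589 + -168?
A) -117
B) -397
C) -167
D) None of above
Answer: D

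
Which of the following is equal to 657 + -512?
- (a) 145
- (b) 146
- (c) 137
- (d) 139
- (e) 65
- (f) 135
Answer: a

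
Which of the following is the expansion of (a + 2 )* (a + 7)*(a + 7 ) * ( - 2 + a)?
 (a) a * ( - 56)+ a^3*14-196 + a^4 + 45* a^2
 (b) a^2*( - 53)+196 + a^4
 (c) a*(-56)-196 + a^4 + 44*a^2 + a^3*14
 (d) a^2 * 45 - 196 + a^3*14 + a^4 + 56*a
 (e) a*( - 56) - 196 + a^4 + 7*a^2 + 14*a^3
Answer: a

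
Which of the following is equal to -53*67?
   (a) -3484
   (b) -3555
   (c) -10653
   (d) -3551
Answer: d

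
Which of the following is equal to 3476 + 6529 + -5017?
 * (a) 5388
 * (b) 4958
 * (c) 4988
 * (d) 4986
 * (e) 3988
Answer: c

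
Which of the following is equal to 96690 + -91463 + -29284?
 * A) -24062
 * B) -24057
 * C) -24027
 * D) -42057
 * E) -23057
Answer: B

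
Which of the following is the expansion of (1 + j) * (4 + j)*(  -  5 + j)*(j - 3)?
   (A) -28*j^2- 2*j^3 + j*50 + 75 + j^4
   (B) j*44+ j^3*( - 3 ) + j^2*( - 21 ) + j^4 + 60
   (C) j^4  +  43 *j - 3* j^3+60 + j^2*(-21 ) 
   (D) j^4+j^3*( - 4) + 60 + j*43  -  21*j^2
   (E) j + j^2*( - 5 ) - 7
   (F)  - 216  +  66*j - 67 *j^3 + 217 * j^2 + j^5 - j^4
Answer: C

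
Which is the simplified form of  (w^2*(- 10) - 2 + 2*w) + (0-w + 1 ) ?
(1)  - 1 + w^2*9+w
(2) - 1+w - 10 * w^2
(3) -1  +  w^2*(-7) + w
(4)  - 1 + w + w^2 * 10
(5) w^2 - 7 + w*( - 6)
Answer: 2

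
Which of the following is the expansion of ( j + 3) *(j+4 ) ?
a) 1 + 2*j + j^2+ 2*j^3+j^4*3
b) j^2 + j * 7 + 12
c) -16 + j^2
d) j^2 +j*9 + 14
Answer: b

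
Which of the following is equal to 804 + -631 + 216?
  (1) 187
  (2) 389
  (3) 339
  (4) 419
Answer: 2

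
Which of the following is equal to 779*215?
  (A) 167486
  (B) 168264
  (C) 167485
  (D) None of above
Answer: C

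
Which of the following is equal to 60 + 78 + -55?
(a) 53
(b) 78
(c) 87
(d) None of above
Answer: d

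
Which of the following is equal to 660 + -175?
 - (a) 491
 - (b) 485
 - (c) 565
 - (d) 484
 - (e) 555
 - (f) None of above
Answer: b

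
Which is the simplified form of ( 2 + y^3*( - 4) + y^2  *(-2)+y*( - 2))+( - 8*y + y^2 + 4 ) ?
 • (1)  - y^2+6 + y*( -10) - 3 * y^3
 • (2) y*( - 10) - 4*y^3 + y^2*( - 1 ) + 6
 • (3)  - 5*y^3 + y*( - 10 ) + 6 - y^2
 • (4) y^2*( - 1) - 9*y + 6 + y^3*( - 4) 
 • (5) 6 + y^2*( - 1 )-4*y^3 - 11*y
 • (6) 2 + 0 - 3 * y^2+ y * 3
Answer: 2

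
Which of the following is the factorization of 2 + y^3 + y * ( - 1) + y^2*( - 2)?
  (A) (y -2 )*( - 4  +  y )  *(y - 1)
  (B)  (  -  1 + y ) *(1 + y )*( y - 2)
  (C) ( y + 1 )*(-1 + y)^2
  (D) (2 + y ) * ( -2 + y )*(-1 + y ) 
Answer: B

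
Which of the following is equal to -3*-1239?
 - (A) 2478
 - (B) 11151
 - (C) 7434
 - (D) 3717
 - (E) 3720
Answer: D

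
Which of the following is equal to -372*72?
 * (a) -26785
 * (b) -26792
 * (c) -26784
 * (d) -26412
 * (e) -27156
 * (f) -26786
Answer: c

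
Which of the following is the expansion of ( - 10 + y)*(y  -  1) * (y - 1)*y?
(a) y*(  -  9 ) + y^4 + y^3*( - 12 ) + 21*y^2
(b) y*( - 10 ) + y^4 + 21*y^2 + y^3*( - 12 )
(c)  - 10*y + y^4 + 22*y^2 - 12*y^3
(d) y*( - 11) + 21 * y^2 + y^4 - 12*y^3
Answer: b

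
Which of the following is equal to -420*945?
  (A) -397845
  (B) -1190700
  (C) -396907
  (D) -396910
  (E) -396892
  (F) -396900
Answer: F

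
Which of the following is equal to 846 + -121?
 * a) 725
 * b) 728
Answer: a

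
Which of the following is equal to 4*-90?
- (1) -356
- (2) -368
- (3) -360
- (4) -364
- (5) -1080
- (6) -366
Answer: 3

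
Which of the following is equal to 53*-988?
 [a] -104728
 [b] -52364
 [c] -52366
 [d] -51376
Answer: b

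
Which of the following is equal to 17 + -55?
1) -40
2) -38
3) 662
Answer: 2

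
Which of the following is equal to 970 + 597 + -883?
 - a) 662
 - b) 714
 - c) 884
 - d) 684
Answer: d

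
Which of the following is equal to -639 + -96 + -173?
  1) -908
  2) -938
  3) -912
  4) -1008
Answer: 1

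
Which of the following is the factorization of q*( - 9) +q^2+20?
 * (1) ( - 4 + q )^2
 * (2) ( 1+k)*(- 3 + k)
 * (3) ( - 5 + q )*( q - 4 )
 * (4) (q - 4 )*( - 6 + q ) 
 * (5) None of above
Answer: 3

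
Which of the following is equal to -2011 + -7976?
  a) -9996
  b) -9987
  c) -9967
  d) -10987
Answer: b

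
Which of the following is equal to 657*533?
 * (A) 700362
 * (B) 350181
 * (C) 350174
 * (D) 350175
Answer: B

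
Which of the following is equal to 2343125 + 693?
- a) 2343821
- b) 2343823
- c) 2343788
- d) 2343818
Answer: d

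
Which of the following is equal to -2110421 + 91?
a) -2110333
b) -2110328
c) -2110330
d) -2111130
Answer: c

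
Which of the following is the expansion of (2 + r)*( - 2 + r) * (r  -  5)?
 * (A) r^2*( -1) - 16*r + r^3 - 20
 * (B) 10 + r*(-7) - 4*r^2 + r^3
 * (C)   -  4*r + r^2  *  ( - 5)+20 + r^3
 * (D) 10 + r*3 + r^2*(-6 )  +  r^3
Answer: C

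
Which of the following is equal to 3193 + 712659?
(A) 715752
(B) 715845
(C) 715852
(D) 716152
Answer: C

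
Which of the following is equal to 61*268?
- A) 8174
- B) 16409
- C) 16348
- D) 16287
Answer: C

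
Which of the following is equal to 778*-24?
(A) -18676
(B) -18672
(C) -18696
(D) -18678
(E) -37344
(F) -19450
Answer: B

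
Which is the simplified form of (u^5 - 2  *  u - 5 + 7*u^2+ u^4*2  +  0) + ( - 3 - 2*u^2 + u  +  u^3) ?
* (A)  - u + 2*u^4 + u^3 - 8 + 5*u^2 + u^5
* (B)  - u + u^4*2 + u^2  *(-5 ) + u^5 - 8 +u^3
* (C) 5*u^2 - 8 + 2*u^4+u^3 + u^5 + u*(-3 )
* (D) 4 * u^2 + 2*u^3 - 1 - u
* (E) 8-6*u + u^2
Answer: A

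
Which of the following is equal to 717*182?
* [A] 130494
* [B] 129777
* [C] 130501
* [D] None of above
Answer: A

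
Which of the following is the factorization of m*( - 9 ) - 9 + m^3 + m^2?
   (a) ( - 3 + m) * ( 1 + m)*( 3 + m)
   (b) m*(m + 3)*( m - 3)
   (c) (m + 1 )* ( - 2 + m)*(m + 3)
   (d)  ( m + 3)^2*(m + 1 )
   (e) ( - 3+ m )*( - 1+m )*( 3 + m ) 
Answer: a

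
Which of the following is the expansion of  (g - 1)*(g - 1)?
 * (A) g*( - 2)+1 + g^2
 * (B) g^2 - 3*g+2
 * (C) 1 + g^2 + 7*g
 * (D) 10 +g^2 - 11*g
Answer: A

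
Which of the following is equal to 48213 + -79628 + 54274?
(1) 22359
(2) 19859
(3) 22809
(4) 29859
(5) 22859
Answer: 5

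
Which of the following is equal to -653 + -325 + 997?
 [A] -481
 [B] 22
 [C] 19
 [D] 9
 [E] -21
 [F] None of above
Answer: C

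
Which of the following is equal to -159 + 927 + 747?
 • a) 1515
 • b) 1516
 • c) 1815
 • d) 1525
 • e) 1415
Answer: a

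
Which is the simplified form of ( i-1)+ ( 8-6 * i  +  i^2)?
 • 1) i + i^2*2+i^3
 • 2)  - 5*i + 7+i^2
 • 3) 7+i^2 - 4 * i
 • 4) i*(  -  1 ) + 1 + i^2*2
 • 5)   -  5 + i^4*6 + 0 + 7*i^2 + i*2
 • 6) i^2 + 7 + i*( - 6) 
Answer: 2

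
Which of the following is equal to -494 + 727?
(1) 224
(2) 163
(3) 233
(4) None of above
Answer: 3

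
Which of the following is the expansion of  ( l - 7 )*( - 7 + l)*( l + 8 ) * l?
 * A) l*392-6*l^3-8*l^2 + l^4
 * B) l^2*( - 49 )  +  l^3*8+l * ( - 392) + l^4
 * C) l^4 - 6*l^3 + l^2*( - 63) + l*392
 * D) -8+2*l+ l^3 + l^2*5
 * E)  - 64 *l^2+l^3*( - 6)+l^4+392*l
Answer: C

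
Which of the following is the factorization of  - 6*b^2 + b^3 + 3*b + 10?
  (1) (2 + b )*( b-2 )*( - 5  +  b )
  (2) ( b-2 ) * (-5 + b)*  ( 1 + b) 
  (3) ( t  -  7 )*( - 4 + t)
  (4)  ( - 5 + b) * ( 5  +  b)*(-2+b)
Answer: 2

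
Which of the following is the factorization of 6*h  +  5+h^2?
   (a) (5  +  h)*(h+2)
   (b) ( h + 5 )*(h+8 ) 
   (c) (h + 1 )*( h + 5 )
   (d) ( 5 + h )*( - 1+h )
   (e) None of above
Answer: c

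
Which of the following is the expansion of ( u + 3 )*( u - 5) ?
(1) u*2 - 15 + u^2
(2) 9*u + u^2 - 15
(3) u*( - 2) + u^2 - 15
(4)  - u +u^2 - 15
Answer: 3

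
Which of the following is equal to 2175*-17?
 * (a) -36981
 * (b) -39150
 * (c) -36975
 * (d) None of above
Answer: c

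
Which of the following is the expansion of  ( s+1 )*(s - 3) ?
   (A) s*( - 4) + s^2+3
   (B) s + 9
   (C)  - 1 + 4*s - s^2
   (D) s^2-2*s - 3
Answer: D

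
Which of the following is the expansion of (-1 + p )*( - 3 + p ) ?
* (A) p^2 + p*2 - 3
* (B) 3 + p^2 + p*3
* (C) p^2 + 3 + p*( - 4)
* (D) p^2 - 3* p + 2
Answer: C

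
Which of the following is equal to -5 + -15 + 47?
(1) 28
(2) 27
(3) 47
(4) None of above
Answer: 2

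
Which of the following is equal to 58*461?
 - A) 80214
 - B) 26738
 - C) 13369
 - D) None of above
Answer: B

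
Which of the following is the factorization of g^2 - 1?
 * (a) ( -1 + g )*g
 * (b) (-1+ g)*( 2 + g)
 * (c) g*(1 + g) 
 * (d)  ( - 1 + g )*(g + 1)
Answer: d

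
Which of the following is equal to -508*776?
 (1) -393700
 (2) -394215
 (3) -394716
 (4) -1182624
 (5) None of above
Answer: 5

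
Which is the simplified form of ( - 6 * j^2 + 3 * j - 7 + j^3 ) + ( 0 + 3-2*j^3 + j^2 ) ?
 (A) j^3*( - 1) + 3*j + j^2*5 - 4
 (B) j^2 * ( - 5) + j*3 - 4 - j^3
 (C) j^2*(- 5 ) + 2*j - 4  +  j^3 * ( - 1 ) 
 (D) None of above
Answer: B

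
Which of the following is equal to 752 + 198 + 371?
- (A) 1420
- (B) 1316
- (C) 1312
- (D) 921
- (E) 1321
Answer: E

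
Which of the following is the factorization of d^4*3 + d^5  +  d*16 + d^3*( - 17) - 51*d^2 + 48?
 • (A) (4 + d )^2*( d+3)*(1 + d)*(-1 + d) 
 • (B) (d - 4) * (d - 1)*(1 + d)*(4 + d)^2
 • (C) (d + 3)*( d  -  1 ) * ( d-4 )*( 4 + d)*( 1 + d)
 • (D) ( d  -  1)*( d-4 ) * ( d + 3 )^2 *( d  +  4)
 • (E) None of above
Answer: C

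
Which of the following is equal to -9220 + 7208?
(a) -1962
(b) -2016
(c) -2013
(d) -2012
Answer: d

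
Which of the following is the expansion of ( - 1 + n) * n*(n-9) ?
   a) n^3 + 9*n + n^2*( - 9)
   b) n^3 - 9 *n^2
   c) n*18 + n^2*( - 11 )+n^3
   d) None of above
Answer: d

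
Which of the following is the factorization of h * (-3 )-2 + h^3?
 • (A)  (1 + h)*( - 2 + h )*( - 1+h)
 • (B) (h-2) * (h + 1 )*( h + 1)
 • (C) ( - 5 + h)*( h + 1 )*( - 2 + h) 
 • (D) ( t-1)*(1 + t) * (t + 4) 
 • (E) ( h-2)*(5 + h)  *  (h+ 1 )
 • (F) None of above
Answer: B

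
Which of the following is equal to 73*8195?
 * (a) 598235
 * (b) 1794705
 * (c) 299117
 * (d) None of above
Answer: a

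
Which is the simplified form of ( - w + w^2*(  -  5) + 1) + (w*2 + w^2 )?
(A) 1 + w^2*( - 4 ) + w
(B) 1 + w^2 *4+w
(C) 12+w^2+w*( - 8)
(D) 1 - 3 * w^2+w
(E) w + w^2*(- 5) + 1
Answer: A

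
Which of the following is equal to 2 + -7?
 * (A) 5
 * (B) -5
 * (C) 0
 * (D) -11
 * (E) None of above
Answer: B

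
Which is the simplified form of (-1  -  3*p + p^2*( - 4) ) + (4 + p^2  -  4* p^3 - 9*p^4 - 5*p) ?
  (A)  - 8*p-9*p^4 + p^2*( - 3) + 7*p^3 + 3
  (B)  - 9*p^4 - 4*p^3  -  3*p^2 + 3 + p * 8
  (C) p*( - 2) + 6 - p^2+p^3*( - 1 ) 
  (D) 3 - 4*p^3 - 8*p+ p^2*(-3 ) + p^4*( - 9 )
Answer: D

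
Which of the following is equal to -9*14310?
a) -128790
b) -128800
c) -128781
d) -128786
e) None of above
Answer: a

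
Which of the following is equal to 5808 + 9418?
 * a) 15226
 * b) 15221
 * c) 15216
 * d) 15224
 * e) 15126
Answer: a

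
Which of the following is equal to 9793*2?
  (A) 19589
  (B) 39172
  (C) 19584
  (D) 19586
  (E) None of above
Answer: D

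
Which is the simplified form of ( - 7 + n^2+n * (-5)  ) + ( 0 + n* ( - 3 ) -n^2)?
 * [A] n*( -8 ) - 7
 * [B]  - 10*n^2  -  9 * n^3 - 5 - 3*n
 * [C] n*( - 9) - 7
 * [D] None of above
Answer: A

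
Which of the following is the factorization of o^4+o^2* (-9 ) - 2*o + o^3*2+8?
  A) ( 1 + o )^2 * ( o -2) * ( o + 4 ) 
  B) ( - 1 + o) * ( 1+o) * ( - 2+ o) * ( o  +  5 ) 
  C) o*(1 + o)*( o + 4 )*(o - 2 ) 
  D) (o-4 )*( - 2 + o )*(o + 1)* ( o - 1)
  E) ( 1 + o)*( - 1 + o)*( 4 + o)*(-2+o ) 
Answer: E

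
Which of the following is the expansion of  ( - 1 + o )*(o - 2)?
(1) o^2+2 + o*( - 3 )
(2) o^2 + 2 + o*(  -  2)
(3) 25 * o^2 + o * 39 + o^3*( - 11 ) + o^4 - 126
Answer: 1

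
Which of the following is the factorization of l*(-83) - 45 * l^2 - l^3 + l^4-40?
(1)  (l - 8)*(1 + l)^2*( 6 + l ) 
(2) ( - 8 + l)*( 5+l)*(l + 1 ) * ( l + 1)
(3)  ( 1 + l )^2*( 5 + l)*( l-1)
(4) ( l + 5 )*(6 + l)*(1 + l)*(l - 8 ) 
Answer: 2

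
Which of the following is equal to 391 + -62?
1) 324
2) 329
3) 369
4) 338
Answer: 2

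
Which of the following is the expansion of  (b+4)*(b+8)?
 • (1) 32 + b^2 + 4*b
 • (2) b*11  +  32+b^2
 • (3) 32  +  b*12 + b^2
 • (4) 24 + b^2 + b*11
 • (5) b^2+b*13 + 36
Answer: 3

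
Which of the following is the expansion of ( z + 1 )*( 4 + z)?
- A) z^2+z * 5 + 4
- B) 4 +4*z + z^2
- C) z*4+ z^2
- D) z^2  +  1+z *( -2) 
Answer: A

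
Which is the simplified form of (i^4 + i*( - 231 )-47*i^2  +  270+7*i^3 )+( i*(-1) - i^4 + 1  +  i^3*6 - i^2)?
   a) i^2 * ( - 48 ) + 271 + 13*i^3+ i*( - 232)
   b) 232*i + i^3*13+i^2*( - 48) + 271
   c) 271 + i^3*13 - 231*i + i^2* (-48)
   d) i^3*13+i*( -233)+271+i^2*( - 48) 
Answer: a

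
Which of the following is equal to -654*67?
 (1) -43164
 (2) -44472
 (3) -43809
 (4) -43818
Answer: 4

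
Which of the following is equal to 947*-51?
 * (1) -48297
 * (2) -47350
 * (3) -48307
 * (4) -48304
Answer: 1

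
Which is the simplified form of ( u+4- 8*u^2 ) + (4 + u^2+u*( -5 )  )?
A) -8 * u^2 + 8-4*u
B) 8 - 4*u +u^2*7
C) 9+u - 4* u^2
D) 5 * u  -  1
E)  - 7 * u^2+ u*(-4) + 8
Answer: E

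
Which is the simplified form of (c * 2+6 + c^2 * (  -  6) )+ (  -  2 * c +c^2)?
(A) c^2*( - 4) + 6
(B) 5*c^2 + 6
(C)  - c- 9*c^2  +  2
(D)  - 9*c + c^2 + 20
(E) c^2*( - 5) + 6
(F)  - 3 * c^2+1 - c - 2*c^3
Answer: E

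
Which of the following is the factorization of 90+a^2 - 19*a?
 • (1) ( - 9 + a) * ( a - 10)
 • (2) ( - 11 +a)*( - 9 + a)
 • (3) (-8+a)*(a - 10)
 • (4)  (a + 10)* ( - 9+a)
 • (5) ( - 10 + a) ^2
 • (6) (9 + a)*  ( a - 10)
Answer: 1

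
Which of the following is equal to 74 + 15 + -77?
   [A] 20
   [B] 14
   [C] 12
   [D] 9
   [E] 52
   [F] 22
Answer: C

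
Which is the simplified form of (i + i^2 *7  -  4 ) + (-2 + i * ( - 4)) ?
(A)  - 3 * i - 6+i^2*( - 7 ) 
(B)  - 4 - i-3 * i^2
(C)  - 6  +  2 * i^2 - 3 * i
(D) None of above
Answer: D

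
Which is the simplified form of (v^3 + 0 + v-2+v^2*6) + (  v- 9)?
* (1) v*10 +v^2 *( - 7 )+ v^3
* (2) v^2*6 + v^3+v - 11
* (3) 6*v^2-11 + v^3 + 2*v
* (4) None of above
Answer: 3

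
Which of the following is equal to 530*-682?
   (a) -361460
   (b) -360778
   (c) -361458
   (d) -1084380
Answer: a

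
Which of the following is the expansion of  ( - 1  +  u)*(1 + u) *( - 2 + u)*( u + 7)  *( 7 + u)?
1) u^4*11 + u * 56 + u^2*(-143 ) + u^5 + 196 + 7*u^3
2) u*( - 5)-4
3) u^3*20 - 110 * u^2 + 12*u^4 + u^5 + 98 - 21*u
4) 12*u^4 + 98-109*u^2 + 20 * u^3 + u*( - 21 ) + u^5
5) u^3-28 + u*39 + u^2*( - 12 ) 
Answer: 3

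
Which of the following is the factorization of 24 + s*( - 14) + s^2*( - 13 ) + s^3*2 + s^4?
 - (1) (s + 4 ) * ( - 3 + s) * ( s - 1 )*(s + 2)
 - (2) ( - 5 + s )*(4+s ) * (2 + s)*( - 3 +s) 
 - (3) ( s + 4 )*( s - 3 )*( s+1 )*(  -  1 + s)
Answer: 1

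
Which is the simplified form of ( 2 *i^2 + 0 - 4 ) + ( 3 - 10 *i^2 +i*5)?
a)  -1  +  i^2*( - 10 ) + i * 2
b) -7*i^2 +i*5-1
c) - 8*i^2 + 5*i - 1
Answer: c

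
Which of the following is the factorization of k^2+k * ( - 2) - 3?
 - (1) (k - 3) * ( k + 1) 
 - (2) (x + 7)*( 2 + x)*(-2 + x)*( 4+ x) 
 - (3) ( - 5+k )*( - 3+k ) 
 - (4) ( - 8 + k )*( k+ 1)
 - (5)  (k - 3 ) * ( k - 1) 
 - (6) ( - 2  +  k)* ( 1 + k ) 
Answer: 1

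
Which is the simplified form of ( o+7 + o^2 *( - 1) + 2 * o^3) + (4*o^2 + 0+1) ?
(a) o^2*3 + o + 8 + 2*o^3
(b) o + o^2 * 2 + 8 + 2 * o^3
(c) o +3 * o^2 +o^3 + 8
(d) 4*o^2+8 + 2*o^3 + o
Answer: a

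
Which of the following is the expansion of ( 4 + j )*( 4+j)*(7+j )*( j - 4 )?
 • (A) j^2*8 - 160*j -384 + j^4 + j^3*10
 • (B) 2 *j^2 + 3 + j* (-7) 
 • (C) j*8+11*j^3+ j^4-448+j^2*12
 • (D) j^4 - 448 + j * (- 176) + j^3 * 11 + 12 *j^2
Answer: D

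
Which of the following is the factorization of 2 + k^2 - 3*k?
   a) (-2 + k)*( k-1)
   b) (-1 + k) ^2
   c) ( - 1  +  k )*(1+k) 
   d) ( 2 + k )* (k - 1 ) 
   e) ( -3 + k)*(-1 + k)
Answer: a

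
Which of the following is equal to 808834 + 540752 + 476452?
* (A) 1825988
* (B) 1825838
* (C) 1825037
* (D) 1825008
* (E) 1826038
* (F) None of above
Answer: E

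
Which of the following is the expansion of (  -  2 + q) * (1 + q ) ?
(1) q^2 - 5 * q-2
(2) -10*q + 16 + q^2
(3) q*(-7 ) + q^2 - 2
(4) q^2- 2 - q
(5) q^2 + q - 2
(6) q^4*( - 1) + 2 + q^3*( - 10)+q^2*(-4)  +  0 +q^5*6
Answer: 4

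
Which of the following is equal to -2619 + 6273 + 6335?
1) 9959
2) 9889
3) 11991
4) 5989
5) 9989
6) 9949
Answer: 5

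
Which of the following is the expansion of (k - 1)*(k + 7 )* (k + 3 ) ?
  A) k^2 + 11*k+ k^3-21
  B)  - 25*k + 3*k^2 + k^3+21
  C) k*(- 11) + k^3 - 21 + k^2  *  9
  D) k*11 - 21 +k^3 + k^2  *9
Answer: D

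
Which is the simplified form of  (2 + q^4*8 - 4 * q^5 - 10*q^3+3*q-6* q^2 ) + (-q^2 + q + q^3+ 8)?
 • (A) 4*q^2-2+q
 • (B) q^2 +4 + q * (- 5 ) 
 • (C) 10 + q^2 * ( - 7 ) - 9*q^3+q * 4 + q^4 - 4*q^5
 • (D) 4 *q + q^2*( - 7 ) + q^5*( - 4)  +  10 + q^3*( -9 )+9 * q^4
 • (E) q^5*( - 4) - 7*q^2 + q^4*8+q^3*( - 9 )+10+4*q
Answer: E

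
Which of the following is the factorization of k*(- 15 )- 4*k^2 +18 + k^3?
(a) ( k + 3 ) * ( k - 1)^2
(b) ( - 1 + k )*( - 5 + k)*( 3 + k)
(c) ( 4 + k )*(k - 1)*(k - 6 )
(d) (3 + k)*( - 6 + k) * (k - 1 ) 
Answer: d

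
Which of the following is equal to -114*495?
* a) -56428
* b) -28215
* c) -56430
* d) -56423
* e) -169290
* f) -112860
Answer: c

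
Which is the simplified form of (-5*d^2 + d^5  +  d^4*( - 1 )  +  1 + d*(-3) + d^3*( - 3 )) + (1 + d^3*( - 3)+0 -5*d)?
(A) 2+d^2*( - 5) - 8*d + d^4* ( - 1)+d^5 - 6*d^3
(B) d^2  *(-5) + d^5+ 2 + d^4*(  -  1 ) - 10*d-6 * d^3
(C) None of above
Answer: A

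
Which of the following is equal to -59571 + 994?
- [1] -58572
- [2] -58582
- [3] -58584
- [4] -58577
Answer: 4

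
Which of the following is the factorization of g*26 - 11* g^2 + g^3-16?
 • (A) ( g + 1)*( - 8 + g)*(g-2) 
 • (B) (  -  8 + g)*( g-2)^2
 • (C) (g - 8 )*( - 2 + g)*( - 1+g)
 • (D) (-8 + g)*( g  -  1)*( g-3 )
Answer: C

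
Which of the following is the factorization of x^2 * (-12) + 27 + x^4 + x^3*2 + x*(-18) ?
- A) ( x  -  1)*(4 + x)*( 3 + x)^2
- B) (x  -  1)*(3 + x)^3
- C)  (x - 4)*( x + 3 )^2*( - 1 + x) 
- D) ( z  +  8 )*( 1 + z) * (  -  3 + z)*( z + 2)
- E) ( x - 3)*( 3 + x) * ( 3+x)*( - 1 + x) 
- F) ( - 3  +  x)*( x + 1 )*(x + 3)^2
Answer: E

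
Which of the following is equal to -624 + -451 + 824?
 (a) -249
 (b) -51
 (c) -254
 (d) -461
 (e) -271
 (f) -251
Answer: f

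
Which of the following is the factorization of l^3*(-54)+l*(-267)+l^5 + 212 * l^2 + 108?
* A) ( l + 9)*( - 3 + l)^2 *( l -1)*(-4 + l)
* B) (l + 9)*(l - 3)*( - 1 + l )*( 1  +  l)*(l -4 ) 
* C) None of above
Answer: C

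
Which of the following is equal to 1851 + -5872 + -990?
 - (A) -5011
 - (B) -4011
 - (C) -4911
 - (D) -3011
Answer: A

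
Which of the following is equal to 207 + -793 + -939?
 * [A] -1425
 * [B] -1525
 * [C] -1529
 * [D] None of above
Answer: B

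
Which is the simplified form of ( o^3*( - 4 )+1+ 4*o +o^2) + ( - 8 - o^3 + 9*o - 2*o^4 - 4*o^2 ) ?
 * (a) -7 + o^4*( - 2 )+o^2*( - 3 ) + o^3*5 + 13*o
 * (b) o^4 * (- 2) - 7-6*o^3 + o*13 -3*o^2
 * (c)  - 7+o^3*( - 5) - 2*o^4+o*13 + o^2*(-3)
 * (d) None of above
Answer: c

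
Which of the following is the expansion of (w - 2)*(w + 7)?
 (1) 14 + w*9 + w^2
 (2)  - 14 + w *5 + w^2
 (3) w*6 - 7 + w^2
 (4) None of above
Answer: 2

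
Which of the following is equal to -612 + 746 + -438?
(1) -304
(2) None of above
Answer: 1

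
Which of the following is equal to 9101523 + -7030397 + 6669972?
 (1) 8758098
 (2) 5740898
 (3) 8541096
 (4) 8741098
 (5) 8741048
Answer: 4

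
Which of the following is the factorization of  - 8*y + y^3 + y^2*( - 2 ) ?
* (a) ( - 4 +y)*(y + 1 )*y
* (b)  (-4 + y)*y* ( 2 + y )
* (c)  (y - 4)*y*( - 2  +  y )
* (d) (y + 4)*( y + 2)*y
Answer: b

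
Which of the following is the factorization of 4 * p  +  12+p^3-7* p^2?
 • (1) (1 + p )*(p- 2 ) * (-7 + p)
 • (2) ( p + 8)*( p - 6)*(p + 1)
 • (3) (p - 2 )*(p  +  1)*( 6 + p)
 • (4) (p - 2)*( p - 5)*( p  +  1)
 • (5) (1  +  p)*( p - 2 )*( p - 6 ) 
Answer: 5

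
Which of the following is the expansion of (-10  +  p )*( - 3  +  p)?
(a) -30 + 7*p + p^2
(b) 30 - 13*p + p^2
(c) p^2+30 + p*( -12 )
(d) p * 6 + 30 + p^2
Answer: b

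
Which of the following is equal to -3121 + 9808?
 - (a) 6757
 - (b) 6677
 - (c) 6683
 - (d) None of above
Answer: d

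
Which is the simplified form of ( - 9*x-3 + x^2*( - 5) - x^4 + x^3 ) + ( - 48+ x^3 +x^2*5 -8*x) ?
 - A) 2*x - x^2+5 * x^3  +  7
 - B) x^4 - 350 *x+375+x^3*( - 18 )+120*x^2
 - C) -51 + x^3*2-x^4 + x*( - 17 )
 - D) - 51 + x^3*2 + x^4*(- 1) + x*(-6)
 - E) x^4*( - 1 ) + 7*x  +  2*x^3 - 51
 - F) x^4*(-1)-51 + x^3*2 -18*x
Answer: C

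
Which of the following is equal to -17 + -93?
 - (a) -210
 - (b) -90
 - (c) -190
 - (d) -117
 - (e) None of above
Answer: e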